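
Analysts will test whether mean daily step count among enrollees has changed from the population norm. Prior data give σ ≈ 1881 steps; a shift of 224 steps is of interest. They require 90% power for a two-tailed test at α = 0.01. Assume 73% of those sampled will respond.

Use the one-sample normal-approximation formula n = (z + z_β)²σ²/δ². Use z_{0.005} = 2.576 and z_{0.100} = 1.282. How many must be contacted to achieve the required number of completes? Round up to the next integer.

n = (z_{α/2} + z_β)² · σ² / δ²
  = (2.576 + 1.282)² · 1881² / 224²
  = 14.8842 · 3538161 / 50176
  = 1049.56
Adjust for 73% response: 1049.56 / 0.73 = 1437.75.
Round up → n = 1438.

n = 1438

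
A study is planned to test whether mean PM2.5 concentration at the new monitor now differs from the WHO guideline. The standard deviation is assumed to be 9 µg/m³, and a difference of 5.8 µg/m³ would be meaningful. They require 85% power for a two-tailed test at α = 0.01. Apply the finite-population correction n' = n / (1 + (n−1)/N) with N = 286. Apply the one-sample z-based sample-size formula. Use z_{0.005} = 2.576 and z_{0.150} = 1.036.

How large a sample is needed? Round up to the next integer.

n = (z_{α/2} + z_β)² · σ² / δ²
  = (2.576 + 1.036)² · 9² / 5.8²
  = 13.0465 · 81 / 33.64
  = 31.41
Finite-population correction (N = 286): 31.41 / (1 + (31.41 − 1)/286) = 28.39.
Round up → n = 29.

n = 29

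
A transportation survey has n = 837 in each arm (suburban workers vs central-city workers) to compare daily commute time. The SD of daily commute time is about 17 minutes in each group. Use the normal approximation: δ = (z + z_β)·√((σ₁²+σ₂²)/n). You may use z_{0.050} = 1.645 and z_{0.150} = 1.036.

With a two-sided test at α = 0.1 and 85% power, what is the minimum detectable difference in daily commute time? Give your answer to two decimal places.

Minimum detectable difference ≈ 2.23 minutes

δ = (z_{α/2} + z_β) · √((σ₁²+σ₂²)/n)
  = (1.645 + 1.036) · √(578/837)
  = 2.681 · √0.69056
  = 2.681 · 0.8310
  = 2.2279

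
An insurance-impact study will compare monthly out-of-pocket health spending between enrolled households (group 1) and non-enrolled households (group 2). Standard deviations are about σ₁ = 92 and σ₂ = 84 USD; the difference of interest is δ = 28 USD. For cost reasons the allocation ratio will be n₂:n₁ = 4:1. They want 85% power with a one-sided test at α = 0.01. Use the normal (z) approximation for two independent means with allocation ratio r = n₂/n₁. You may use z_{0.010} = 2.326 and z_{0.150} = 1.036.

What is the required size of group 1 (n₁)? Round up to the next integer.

n₁ = (z_α + z_β)² · (σ₁² + σ₂²/r) / δ²
   = (2.326 + 1.036)² · (92² + 84²/4) / 28²
   = 11.3030 · (8464 + 1764) / 784
   = 11.3030 · 10228 / 784
   = 147.46
Round up → n₁ = 148; n₂ = r·n₁ = 4 × 148 = 592.

n₁ = 148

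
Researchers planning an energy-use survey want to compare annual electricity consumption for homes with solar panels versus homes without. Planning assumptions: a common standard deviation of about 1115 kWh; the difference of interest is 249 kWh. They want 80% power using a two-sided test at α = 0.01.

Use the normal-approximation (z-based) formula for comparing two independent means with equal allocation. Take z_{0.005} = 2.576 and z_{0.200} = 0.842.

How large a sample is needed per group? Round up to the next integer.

n = (z_{α/2} + z_β)² · (σ₁² + σ₂²) / δ²
  = (2.576 + 0.842)² · (2·1115² = 2486450) / 249²
  = 11.6827 · 2486450 / 62001
  = 468.52
Round up → n = 469 per group.

n = 469 per group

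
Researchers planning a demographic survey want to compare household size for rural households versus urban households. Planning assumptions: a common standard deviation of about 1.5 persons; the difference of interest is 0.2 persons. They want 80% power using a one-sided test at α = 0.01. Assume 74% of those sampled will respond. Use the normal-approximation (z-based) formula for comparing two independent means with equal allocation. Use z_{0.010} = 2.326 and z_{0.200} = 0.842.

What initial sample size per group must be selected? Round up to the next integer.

n = (z_α + z_β)² · (σ₁² + σ₂²) / δ²
  = (2.326 + 0.842)² · (2·1.5² = 4.5) / 0.2²
  = 10.0362 · 4.5 / 0.04
  = 1129.08
Adjust for 74% response: 1129.08 / 0.74 = 1525.78.
Round up → n = 1526 per group.

n = 1526 per group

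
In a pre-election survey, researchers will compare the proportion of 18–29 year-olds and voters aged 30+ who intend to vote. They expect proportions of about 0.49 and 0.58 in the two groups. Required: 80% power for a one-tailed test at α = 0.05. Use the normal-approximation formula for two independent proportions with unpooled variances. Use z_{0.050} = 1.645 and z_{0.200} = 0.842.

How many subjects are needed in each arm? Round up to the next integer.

n = 377 per group

n = (z_α + z_β)² · [p₁(1−p₁) + p₂(1−p₂)] / (p₁ − p₂)²
  = (1.645 + 0.842)² · (0.49·0.51 + 0.58·0.42) / (-0.09)²
  = (2.487)² · (0.2499 + 0.2436) / 0.0081
  = 6.1852 · 0.4935 / 0.0081
  = 376.84
Round up → n = 377 per group.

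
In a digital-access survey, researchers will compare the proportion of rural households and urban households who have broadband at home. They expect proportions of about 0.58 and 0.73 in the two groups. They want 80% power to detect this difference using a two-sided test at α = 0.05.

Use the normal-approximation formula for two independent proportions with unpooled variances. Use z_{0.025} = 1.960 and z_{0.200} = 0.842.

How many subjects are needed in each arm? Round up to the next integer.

n = (z_{α/2} + z_β)² · [p₁(1−p₁) + p₂(1−p₂)] / (p₁ − p₂)²
  = (1.960 + 0.842)² · (0.58·0.42 + 0.73·0.27) / (-0.15)²
  = (2.802)² · (0.2436 + 0.1971) / 0.0225
  = 7.8512 · 0.4407 / 0.0225
  = 153.78
Round up → n = 154 per group.

n = 154 per group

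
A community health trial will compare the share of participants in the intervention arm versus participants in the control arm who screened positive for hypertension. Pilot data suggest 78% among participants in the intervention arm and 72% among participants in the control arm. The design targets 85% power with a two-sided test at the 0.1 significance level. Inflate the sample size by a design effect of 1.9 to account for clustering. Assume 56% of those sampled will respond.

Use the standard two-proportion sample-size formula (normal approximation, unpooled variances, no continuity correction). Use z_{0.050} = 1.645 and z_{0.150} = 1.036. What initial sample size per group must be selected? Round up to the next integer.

n = 2529 per group

n = (z_{α/2} + z_β)² · [p₁(1−p₁) + p₂(1−p₂)] / (p₁ − p₂)²
  = (1.645 + 1.036)² · (0.78·0.22 + 0.72·0.28) / (0.06)²
  = (2.681)² · (0.1716 + 0.2016) / 0.0036
  = 7.1878 · 0.3732 / 0.0036
  = 745.13
Design effect: 1.9 × 745.13 = 1415.75.
Adjust for 56% response: 1415.75 / 0.56 = 2528.12.
Round up → n = 2529 per group.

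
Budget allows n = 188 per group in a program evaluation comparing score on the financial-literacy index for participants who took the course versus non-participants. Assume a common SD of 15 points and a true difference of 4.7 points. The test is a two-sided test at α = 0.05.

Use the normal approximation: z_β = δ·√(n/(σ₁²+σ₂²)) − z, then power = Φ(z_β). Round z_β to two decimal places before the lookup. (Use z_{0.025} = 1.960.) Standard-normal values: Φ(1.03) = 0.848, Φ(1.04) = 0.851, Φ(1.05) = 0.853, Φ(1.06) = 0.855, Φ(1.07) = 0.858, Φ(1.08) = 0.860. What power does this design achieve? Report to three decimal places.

Power ≈ 0.860

z_β = δ·√(n/(σ₁²+σ₂²)) − z_{α/2}
    = 4.7 · √(188/450) − 1.960
    = 4.7 · 0.64636 − 1.960
    = 3.0379 − 1.960 = 1.0779 → 1.08
Power = Φ(1.08) = 0.860.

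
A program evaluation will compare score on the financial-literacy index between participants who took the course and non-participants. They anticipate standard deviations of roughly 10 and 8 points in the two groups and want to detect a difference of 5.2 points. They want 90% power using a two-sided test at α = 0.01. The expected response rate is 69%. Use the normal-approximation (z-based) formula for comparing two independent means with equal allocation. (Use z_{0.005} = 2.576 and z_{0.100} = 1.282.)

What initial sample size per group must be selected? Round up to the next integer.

n = 131 per group

n = (z_{α/2} + z_β)² · (σ₁² + σ₂²) / δ²
  = (2.576 + 1.282)² · (10² + 8² = 164) / 5.2²
  = 14.8842 · 164 / 27.04
  = 90.27
Adjust for 69% response: 90.27 / 0.69 = 130.83.
Round up → n = 131 per group.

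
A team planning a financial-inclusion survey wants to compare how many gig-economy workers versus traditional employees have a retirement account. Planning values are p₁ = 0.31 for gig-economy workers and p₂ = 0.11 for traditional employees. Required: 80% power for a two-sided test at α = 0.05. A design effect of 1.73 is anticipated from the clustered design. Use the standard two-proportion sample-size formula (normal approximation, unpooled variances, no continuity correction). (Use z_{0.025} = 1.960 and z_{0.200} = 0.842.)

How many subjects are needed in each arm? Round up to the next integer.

n = (z_{α/2} + z_β)² · [p₁(1−p₁) + p₂(1−p₂)] / (p₁ − p₂)²
  = (1.960 + 0.842)² · (0.31·0.69 + 0.11·0.89) / (0.20)²
  = (2.802)² · (0.2139 + 0.0979) / 0.0400
  = 7.8512 · 0.3118 / 0.0400
  = 61.20
Design effect: 1.73 × 61.20 = 105.88.
Round up → n = 106 per group.

n = 106 per group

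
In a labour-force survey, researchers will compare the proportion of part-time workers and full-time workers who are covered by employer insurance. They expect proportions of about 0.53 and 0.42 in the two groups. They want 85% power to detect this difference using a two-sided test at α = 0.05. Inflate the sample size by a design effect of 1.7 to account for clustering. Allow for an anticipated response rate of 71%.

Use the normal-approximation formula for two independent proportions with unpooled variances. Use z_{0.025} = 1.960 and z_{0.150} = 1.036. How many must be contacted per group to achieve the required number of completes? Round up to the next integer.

n = 876 per group

n = (z_{α/2} + z_β)² · [p₁(1−p₁) + p₂(1−p₂)] / (p₁ − p₂)²
  = (1.960 + 1.036)² · (0.53·0.47 + 0.42·0.58) / (0.11)²
  = (2.996)² · (0.2491 + 0.2436) / 0.0121
  = 8.9760 · 0.4927 / 0.0121
  = 365.49
Design effect: 1.7 × 365.49 = 621.34.
Adjust for 71% response: 621.34 / 0.71 = 875.13.
Round up → n = 876 per group.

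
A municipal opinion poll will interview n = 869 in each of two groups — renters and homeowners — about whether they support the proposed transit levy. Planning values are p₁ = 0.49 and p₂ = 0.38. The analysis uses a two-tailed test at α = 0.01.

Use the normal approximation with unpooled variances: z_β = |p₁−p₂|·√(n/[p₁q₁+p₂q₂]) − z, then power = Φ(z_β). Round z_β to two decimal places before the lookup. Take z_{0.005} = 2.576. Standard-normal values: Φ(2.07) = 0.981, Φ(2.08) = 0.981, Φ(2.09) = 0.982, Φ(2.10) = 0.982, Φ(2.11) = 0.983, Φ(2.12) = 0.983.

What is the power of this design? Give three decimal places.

Power ≈ 0.981

z_β = |p₁−p₂|·√(n/[p₁q₁+p₂q₂]) − z_{α/2}
    = 0.11 · √(869/0.4855) − 2.576
    = 0.11 · 42.3073 − 2.576
    = 4.6538 − 2.576 = 2.0778 → 2.08
Power = Φ(2.08) = 0.981.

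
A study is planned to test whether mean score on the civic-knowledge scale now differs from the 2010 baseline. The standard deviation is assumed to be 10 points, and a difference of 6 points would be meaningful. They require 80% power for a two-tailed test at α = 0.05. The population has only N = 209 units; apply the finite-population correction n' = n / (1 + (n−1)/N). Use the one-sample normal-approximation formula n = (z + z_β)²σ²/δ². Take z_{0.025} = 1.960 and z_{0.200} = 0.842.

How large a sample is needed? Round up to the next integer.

n = 20

n = (z_{α/2} + z_β)² · σ² / δ²
  = (1.960 + 0.842)² · 10² / 6²
  = 7.8512 · 100 / 36
  = 21.81
Finite-population correction (N = 209): 21.81 / (1 + (21.81 − 1)/209) = 19.83.
Round up → n = 20.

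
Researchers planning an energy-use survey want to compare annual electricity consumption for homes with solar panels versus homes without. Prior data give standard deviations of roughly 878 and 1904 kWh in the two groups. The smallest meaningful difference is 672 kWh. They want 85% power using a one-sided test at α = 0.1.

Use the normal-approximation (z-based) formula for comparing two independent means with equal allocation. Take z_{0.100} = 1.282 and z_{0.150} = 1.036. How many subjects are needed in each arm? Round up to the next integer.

n = 53 per group

n = (z_α + z_β)² · (σ₁² + σ₂²) / δ²
  = (1.282 + 1.036)² · (878² + 1904² = 4396100) / 672²
  = 5.3731 · 4396100 / 451584
  = 52.31
Round up → n = 53 per group.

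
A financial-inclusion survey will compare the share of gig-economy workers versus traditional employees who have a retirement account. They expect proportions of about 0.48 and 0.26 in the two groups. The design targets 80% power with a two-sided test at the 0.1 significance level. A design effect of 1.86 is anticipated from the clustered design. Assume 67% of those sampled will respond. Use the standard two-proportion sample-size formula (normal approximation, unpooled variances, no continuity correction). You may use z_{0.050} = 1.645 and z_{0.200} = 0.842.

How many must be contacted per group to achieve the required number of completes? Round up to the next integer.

n = (z_{α/2} + z_β)² · [p₁(1−p₁) + p₂(1−p₂)] / (p₁ − p₂)²
  = (1.645 + 0.842)² · (0.48·0.52 + 0.26·0.74) / (0.22)²
  = (2.487)² · (0.2496 + 0.1924) / 0.0484
  = 6.1852 · 0.4420 / 0.0484
  = 56.48
Design effect: 1.86 × 56.48 = 105.06.
Adjust for 67% response: 105.06 / 0.67 = 156.81.
Round up → n = 157 per group.

n = 157 per group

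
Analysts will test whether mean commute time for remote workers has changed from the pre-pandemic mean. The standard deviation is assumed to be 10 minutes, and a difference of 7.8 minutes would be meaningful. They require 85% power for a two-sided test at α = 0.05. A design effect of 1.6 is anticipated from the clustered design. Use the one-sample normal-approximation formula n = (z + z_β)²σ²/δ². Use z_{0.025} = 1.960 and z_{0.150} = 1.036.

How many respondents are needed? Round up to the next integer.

n = (z_{α/2} + z_β)² · σ² / δ²
  = (1.960 + 1.036)² · 10² / 7.8²
  = 8.9760 · 100 / 60.84
  = 14.75
Design effect: 1.6 × 14.75 = 23.61.
Round up → n = 24.

n = 24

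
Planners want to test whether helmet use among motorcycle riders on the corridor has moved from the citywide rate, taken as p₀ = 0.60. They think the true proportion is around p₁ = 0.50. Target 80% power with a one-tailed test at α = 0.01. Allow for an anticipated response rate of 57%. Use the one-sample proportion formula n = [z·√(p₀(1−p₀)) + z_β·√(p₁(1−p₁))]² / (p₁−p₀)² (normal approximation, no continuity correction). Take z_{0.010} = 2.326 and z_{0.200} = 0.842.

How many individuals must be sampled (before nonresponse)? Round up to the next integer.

n = [z_α·√(p₀q₀) + z_β·√(p₁q₁)]² / (p₁ − p₀)²
  = [2.326·√(0.60·0.40) + 0.842·√(0.50·0.50)]² / (-0.10)²
  = [2.326·0.4899 + 0.842·0.5000]² / 0.0100
  = [1.5605]² / 0.0100
  = 243.52
Adjust for 57% response: 243.52 / 0.57 = 427.22.
Round up → n = 428.

n = 428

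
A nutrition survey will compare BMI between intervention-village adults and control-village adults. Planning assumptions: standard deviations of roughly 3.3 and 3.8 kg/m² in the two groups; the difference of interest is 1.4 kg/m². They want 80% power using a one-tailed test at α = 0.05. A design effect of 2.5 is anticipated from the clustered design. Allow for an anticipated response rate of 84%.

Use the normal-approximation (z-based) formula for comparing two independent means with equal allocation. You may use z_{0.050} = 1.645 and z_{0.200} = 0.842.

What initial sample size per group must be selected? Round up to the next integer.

n = 238 per group

n = (z_α + z_β)² · (σ₁² + σ₂²) / δ²
  = (1.645 + 0.842)² · (3.3² + 3.8² = 25.33) / 1.4²
  = 6.1852 · 25.33 / 1.96
  = 79.93
Design effect: 2.5 × 79.93 = 199.83.
Adjust for 84% response: 199.83 / 0.84 = 237.90.
Round up → n = 238 per group.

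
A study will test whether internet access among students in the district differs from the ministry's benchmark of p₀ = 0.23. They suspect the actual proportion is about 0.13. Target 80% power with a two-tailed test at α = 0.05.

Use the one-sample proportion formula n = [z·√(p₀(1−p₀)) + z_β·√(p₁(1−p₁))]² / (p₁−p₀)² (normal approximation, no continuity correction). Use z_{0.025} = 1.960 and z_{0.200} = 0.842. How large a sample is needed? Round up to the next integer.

n = 123

n = [z_{α/2}·√(p₀q₀) + z_β·√(p₁q₁)]² / (p₁ − p₀)²
  = [1.960·√(0.23·0.77) + 0.842·√(0.13·0.87)]² / (-0.10)²
  = [1.960·0.4208 + 0.842·0.3363]² / 0.0100
  = [1.1080]² / 0.0100
  = 122.77
Round up → n = 123.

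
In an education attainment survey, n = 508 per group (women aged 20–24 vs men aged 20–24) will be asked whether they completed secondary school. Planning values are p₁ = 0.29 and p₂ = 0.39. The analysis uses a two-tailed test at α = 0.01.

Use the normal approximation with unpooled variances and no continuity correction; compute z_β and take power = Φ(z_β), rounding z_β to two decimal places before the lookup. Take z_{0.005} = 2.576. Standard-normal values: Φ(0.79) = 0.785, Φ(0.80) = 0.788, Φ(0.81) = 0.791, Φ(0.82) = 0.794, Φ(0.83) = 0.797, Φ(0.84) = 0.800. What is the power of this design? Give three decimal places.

Power ≈ 0.791

z_β = |p₁−p₂|·√(n/[p₁q₁+p₂q₂]) − z_{α/2}
    = 0.10 · √(508/0.4438) − 2.576
    = 0.10 · 33.8328 − 2.576
    = 3.3833 − 2.576 = 0.8073 → 0.81
Power = Φ(0.81) = 0.791.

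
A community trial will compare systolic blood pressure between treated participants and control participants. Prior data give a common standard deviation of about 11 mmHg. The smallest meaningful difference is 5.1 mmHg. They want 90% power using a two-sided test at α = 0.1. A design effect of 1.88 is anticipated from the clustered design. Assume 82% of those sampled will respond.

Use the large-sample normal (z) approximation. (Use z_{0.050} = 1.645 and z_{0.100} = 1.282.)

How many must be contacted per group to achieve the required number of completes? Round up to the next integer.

n = 183 per group

n = (z_{α/2} + z_β)² · (σ₁² + σ₂²) / δ²
  = (1.645 + 1.282)² · (2·11² = 242) / 5.1²
  = 8.5673 · 242 / 26.01
  = 79.71
Design effect: 1.88 × 79.71 = 149.86.
Adjust for 82% response: 149.86 / 0.82 = 182.75.
Round up → n = 183 per group.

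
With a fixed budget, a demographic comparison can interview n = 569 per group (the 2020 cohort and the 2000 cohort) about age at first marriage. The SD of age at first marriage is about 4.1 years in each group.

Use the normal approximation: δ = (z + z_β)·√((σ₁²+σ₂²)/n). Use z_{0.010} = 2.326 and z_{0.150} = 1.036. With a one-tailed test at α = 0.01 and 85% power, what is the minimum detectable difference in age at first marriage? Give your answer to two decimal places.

δ = (z_α + z_β) · √((σ₁²+σ₂²)/n)
  = (2.326 + 1.036) · √(33.62/569)
  = 3.362 · √0.05909
  = 3.362 · 0.2431
  = 0.8172

Minimum detectable difference ≈ 0.82 years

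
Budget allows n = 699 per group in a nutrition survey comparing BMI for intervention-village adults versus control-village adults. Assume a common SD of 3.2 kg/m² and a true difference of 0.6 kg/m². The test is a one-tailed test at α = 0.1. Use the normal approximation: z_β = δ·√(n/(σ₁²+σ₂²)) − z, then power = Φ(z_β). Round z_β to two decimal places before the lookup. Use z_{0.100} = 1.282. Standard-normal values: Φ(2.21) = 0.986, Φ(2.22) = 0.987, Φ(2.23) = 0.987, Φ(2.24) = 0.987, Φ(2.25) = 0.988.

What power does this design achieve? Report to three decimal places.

Power ≈ 0.987

z_β = δ·√(n/(σ₁²+σ₂²)) − z_α
    = 0.6 · √(699/20.48) − 1.282
    = 0.6 · 5.84216 − 1.282
    = 3.5053 − 1.282 = 2.2233 → 2.22
Power = Φ(2.22) = 0.987.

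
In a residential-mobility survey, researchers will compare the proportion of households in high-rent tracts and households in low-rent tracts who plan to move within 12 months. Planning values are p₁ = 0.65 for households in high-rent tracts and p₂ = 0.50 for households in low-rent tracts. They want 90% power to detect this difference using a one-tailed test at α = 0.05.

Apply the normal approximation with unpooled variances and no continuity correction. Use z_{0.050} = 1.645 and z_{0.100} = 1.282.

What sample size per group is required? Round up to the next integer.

n = (z_α + z_β)² · [p₁(1−p₁) + p₂(1−p₂)] / (p₁ − p₂)²
  = (1.645 + 1.282)² · (0.65·0.35 + 0.50·0.50) / (0.15)²
  = (2.927)² · (0.2275 + 0.2500) / 0.0225
  = 8.5673 · 0.4775 / 0.0225
  = 181.82
Round up → n = 182 per group.

n = 182 per group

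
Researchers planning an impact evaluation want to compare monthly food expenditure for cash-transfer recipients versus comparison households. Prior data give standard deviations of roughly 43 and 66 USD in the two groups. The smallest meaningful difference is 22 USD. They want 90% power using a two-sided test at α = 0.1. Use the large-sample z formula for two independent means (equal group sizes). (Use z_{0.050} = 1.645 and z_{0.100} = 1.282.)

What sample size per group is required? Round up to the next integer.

n = (z_{α/2} + z_β)² · (σ₁² + σ₂²) / δ²
  = (1.645 + 1.282)² · (43² + 66² = 6205) / 22²
  = 8.5673 · 6205 / 484
  = 109.84
Round up → n = 110 per group.

n = 110 per group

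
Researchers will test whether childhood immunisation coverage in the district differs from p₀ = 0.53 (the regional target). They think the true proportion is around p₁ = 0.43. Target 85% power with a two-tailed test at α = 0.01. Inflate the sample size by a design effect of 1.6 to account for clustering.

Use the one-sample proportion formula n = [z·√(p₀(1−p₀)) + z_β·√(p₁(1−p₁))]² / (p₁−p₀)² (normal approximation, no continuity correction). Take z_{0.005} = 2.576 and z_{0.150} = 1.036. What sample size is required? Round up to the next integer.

n = [z_{α/2}·√(p₀q₀) + z_β·√(p₁q₁)]² / (p₁ − p₀)²
  = [2.576·√(0.53·0.47) + 1.036·√(0.43·0.57)]² / (-0.10)²
  = [2.576·0.4991 + 1.036·0.4951]² / 0.0100
  = [1.7986]² / 0.0100
  = 323.49
Design effect: 1.6 × 323.49 = 517.58.
Round up → n = 518.

n = 518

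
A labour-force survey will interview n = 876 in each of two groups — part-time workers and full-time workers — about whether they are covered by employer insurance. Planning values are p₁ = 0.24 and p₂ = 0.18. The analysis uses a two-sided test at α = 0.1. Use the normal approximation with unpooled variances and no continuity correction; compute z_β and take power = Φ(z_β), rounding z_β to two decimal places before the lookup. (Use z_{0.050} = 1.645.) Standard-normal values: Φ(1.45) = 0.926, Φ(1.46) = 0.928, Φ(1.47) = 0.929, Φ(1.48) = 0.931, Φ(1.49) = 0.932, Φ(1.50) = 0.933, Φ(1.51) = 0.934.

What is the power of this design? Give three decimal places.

Power ≈ 0.926

z_β = |p₁−p₂|·√(n/[p₁q₁+p₂q₂]) − z_{α/2}
    = 0.06 · √(876/0.3300) − 1.645
    = 0.06 · 51.5223 − 1.645
    = 3.0913 − 1.645 = 1.4463 → 1.45
Power = Φ(1.45) = 0.926.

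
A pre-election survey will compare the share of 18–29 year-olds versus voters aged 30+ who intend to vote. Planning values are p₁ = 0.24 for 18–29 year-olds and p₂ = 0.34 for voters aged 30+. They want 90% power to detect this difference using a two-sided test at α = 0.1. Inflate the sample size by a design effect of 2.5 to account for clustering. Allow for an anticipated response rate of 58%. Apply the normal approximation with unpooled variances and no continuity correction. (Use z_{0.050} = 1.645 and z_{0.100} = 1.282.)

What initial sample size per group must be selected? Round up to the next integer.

n = (z_{α/2} + z_β)² · [p₁(1−p₁) + p₂(1−p₂)] / (p₁ − p₂)²
  = (1.645 + 1.282)² · (0.24·0.76 + 0.34·0.66) / (-0.10)²
  = (2.927)² · (0.1824 + 0.2244) / 0.0100
  = 8.5673 · 0.4068 / 0.0100
  = 348.52
Design effect: 2.5 × 348.52 = 871.30.
Adjust for 58% response: 871.30 / 0.58 = 1502.24.
Round up → n = 1503 per group.

n = 1503 per group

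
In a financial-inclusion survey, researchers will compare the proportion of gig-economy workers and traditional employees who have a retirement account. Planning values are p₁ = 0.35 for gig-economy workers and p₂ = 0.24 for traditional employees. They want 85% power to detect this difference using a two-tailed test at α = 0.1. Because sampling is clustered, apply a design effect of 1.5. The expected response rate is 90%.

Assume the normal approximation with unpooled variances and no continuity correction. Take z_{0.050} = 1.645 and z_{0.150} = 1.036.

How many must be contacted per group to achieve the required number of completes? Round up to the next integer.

n = 406 per group

n = (z_{α/2} + z_β)² · [p₁(1−p₁) + p₂(1−p₂)] / (p₁ − p₂)²
  = (1.645 + 1.036)² · (0.35·0.65 + 0.24·0.76) / (0.11)²
  = (2.681)² · (0.2275 + 0.1824) / 0.0121
  = 7.1878 · 0.4099 / 0.0121
  = 243.49
Design effect: 1.5 × 243.49 = 365.24.
Adjust for 90% response: 365.24 / 0.90 = 405.82.
Round up → n = 406 per group.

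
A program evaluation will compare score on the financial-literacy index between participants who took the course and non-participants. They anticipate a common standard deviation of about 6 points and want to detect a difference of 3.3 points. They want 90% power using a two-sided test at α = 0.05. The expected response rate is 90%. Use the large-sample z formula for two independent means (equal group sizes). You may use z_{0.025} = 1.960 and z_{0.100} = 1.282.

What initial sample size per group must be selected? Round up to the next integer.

n = (z_{α/2} + z_β)² · (σ₁² + σ₂²) / δ²
  = (1.960 + 1.282)² · (2·6² = 72) / 3.3²
  = 10.5106 · 72 / 10.89
  = 69.49
Adjust for 90% response: 69.49 / 0.90 = 77.21.
Round up → n = 78 per group.

n = 78 per group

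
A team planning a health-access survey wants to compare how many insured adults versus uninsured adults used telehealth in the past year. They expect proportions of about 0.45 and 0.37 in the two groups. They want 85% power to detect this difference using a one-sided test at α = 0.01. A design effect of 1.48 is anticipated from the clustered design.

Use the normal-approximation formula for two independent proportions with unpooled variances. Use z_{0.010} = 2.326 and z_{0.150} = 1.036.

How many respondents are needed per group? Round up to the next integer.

n = (z_α + z_β)² · [p₁(1−p₁) + p₂(1−p₂)] / (p₁ − p₂)²
  = (2.326 + 1.036)² · (0.45·0.55 + 0.37·0.63) / (0.08)²
  = (3.362)² · (0.2475 + 0.2331) / 0.0064
  = 11.3030 · 0.4806 / 0.0064
  = 848.79
Design effect: 1.48 × 848.79 = 1256.21.
Round up → n = 1257 per group.

n = 1257 per group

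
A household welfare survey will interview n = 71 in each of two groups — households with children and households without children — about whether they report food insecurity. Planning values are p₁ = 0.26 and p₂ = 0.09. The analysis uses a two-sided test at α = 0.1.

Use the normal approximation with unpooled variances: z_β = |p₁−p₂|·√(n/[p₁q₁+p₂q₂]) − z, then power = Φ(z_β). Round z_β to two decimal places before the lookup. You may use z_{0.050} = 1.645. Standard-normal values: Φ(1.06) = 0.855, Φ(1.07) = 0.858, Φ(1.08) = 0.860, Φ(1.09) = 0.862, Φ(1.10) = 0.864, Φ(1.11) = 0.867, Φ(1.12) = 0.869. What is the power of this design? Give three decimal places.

Power ≈ 0.862

z_β = |p₁−p₂|·√(n/[p₁q₁+p₂q₂]) − z_{α/2}
    = 0.17 · √(71/0.2743) − 1.645
    = 0.17 · 16.0885 − 1.645
    = 2.7350 − 1.645 = 1.0900 → 1.09
Power = Φ(1.09) = 0.862.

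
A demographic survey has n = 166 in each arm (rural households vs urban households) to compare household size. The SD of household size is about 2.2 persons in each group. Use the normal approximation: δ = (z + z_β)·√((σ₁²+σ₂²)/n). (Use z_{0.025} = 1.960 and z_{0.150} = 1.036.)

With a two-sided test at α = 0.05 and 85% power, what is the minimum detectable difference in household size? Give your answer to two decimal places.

Minimum detectable difference ≈ 0.72 persons

δ = (z_{α/2} + z_β) · √((σ₁²+σ₂²)/n)
  = (1.960 + 1.036) · √(9.68/166)
  = 2.996 · √0.05831
  = 2.996 · 0.2415
  = 0.7235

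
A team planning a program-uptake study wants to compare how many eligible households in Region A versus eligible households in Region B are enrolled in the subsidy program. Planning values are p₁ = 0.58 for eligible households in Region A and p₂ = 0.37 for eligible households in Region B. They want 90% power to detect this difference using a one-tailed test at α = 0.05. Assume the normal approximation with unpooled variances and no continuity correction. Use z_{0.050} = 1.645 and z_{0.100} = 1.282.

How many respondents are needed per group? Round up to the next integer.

n = (z_α + z_β)² · [p₁(1−p₁) + p₂(1−p₂)] / (p₁ − p₂)²
  = (1.645 + 1.282)² · (0.58·0.42 + 0.37·0.63) / (0.21)²
  = (2.927)² · (0.2436 + 0.2331) / 0.0441
  = 8.5673 · 0.4767 / 0.0441
  = 92.61
Round up → n = 93 per group.

n = 93 per group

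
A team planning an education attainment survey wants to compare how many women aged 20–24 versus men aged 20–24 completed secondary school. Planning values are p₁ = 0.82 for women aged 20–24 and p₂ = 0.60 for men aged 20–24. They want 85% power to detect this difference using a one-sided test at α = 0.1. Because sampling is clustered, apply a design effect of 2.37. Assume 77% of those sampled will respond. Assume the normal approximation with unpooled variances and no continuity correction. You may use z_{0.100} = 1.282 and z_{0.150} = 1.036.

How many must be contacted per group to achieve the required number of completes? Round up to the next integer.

n = (z_α + z_β)² · [p₁(1−p₁) + p₂(1−p₂)] / (p₁ − p₂)²
  = (1.282 + 1.036)² · (0.82·0.18 + 0.60·0.40) / (0.22)²
  = (2.318)² · (0.1476 + 0.2400) / 0.0484
  = 5.3731 · 0.3876 / 0.0484
  = 43.03
Design effect: 2.37 × 43.03 = 101.98.
Adjust for 77% response: 101.98 / 0.77 = 132.44.
Round up → n = 133 per group.

n = 133 per group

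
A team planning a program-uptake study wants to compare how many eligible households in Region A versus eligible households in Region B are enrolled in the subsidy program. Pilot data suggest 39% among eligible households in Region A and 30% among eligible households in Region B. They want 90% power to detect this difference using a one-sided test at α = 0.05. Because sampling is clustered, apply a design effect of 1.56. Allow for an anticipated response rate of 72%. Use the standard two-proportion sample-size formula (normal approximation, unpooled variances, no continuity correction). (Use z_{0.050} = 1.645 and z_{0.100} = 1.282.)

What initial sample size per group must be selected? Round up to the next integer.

n = (z_α + z_β)² · [p₁(1−p₁) + p₂(1−p₂)] / (p₁ − p₂)²
  = (1.645 + 1.282)² · (0.39·0.61 + 0.30·0.70) / (0.09)²
  = (2.927)² · (0.2379 + 0.2100) / 0.0081
  = 8.5673 · 0.4479 / 0.0081
  = 473.74
Design effect: 1.56 × 473.74 = 739.04.
Adjust for 72% response: 739.04 / 0.72 = 1026.44.
Round up → n = 1027 per group.

n = 1027 per group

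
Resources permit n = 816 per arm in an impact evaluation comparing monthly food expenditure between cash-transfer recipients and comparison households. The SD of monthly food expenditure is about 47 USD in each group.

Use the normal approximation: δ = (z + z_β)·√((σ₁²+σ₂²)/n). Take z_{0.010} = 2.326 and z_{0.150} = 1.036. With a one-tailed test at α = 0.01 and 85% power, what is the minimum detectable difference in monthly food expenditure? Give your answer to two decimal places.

δ = (z_α + z_β) · √((σ₁²+σ₂²)/n)
  = (2.326 + 1.036) · √(4418/816)
  = 3.362 · √5.4142
  = 3.362 · 2.3268
  = 7.8229

Minimum detectable difference ≈ 7.82 USD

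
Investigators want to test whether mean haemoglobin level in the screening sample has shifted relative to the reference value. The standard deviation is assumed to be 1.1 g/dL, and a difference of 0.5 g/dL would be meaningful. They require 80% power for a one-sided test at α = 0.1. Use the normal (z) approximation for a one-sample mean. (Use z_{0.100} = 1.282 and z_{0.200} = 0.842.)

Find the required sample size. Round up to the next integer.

n = 22

n = (z_α + z_β)² · σ² / δ²
  = (1.282 + 0.842)² · 1.1² / 0.5²
  = 4.5114 · 1.21 / 0.25
  = 21.84
Round up → n = 22.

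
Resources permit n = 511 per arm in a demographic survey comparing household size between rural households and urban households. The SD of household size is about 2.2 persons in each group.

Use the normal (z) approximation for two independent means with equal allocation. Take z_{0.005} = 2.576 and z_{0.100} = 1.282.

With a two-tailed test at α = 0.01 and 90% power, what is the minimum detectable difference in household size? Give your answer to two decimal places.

Minimum detectable difference ≈ 0.53 persons

δ = (z_{α/2} + z_β) · √((σ₁²+σ₂²)/n)
  = (2.576 + 1.282) · √(9.68/511)
  = 3.858 · √0.01894
  = 3.858 · 0.1376
  = 0.5310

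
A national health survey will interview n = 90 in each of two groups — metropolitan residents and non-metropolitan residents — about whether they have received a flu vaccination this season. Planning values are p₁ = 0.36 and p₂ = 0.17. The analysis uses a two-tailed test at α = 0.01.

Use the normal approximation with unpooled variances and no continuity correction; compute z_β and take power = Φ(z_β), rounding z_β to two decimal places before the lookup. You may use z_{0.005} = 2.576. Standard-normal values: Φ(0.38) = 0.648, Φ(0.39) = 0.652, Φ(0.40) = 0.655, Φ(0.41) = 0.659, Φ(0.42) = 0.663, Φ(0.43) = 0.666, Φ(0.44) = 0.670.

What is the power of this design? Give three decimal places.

Power ≈ 0.648

z_β = |p₁−p₂|·√(n/[p₁q₁+p₂q₂]) − z_{α/2}
    = 0.19 · √(90/0.3715) − 2.576
    = 0.19 · 15.5647 − 2.576
    = 2.9573 − 2.576 = 0.3813 → 0.38
Power = Φ(0.38) = 0.648.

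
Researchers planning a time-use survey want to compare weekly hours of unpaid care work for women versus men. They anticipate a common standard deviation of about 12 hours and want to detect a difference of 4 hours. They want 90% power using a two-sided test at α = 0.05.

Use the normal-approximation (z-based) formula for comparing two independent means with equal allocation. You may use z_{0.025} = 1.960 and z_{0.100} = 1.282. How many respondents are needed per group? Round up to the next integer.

n = (z_{α/2} + z_β)² · (σ₁² + σ₂²) / δ²
  = (1.960 + 1.282)² · (2·12² = 288) / 4²
  = 10.5106 · 288 / 16
  = 189.19
Round up → n = 190 per group.

n = 190 per group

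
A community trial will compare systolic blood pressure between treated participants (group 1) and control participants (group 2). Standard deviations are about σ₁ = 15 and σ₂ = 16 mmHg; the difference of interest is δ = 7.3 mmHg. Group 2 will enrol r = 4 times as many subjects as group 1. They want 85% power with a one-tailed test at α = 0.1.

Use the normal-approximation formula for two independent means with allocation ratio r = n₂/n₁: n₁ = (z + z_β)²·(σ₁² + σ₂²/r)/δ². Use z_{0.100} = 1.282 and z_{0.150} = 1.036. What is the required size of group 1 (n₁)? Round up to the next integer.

n₁ = 30

n₁ = (z_α + z_β)² · (σ₁² + σ₂²/r) / δ²
   = (1.282 + 1.036)² · (15² + 16²/4) / 7.3²
   = 5.3731 · (225 + 64) / 53.29
   = 5.3731 · 289 / 53.29
   = 29.14
Round up → n₁ = 30; n₂ = r·n₁ = 4 × 30 = 120.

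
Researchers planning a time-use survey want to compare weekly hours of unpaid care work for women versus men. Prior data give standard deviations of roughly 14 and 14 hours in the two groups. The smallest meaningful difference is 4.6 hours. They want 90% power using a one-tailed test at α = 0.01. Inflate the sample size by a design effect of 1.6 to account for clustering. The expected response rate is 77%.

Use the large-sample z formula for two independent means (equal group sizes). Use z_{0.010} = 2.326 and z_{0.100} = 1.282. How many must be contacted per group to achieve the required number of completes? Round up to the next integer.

n = 502 per group

n = (z_α + z_β)² · (σ₁² + σ₂²) / δ²
  = (2.326 + 1.282)² · (14² + 14² = 392) / 4.6²
  = 13.0177 · 392 / 21.16
  = 241.16
Design effect: 1.6 × 241.16 = 385.85.
Adjust for 77% response: 385.85 / 0.77 = 501.11.
Round up → n = 502 per group.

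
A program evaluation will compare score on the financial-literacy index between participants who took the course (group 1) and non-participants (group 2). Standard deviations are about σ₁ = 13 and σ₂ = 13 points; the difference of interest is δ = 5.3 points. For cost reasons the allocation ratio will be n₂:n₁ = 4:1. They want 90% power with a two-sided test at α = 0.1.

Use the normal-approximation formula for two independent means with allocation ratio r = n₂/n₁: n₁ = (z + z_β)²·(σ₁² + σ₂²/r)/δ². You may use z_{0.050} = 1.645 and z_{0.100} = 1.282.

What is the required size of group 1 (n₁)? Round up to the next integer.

n₁ = 65

n₁ = (z_{α/2} + z_β)² · (σ₁² + σ₂²/r) / δ²
   = (1.645 + 1.282)² · (13² + 13²/4) / 5.3²
   = 8.5673 · (169 + 42.25) / 28.09
   = 8.5673 · 211.25 / 28.09
   = 64.43
Round up → n₁ = 65; n₂ = r·n₁ = 4 × 65 = 260.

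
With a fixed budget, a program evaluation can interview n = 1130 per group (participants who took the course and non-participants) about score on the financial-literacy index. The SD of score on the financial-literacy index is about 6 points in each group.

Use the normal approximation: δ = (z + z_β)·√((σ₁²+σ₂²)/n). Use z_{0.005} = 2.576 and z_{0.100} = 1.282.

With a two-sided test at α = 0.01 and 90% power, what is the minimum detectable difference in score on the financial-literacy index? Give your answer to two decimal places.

Minimum detectable difference ≈ 0.97 points

δ = (z_{α/2} + z_β) · √((σ₁²+σ₂²)/n)
  = (2.576 + 1.282) · √(72/1130)
  = 3.858 · √0.06372
  = 3.858 · 0.2524
  = 0.9738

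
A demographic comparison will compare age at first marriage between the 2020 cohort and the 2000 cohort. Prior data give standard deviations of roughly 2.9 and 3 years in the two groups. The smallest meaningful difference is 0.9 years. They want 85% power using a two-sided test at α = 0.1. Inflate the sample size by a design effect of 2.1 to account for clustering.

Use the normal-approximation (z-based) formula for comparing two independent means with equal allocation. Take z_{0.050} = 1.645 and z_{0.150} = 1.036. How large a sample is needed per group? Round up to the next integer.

n = 325 per group

n = (z_{α/2} + z_β)² · (σ₁² + σ₂²) / δ²
  = (1.645 + 1.036)² · (2.9² + 3² = 17.41) / 0.9²
  = 7.1878 · 17.41 / 0.81
  = 154.49
Design effect: 2.1 × 154.49 = 324.43.
Round up → n = 325 per group.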